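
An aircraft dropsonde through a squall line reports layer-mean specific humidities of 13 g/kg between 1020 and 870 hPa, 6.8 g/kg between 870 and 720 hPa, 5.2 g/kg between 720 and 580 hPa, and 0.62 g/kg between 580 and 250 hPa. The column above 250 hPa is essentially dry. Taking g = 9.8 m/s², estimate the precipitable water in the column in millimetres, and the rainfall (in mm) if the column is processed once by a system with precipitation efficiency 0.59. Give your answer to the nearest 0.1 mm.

Precipitable water is the column-integrated vapour mass per unit area: PW = (1/g) Σ q̄ Δp, with q in kg/kg and Δp in Pa (1 kg/m² of water = 1 mm).
Layer 1020–870 hPa: Δp = 150 hPa = 15000 Pa, q̄ = 0.013 kg/kg → 0.013 × 15000 / 9.8 = 19.90 mm
Layer 870–720 hPa: Δp = 150 hPa = 15000 Pa, q̄ = 0.0068 kg/kg → 0.0068 × 15000 / 9.8 = 10.41 mm
Layer 720–580 hPa: Δp = 140 hPa = 14000 Pa, q̄ = 0.0052 kg/kg → 0.0052 × 14000 / 9.8 = 7.43 mm
Layer 580–250 hPa: Δp = 330 hPa = 33000 Pa, q̄ = 0.00062 kg/kg → 0.00062 × 33000 / 9.8 = 2.09 mm
PW = 19.90 + 10.41 + 7.43 + 2.09 = 39.83 ≈ 39.8 mm.
Rainfall = ε × PW = 0.59 × 39.8 = 23.5 mm.

PW ≈ 39.8 mm; rainfall ≈ 23.5 mm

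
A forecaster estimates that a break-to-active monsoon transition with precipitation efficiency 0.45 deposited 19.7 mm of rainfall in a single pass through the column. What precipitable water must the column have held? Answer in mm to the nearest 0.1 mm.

PW ≈ 43.8 mm

PW = rainfall / ε = 19.7 / 0.45 = 43.8 mm.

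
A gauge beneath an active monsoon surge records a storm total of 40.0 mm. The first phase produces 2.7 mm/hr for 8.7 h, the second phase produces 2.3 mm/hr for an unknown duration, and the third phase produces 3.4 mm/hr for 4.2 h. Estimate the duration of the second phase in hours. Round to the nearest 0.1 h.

Known phases: 2.7 × 8.7 + 3.4 × 4.2 = 23.49 + 14.28 = 37.77 mm.
Remaining depth = 40.0 − 37.77 = 2.23 mm.
Duration = 2.23 / 2.3 = 1.0 h.

duration ≈ 1.0 h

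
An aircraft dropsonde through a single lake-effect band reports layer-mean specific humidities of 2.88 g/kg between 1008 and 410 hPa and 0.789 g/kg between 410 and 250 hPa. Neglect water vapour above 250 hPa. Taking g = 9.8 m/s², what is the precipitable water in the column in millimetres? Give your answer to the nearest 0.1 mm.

PW ≈ 18.9 mm

Precipitable water is the column-integrated vapour mass per unit area: PW = (1/g) Σ q̄ Δp, with q in kg/kg and Δp in Pa (1 kg/m² of water = 1 mm).
Layer 1008–410 hPa: Δp = 598 hPa = 59800 Pa, q̄ = 0.00288 kg/kg → 0.00288 × 59800 / 9.8 = 17.57 mm
Layer 410–250 hPa: Δp = 160 hPa = 16000 Pa, q̄ = 0.000789 kg/kg → 0.000789 × 16000 / 9.8 = 1.29 mm
PW = 17.57 + 1.29 = 18.86 ≈ 18.9 mm.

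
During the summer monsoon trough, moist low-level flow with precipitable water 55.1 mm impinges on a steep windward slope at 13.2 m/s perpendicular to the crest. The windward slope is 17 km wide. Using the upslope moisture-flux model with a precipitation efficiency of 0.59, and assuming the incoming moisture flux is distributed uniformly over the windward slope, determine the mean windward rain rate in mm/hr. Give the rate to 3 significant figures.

Incoming column moisture flux per unit ridge length: F = V × PW = 13.2 × 55.1 = 727.32 mm·m/s.
Spread over the 17 km slope with efficiency ε = 0.59: R = ε·F/W = 0.59 × 727.32 / 17000 m = 2.524e-02 mm/s.
R = 2.524e-02 × 3600 = 90.9 mm/hr.

R ≈ 90.9 mm/hr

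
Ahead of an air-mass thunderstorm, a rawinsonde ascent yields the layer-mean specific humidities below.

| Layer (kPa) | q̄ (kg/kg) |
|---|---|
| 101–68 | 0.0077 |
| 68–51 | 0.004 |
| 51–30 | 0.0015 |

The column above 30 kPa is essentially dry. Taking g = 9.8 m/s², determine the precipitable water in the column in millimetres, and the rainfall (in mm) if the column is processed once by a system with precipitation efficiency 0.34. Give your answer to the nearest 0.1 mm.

PW ≈ 36.1 mm; rainfall ≈ 12.3 mm

Precipitable water is the column-integrated vapour mass per unit area: PW = (1/g) Σ q̄ Δp, with q in kg/kg and Δp in Pa (1 kg/m² of water = 1 mm).
Layer 101–68 kPa: Δp = 330 hPa = 33000 Pa, q̄ = 0.0077 kg/kg → 0.0077 × 33000 / 9.8 = 25.93 mm
Layer 68–51 kPa: Δp = 170 hPa = 17000 Pa, q̄ = 0.004 kg/kg → 0.004 × 17000 / 9.8 = 6.94 mm
Layer 51–30 kPa: Δp = 210 hPa = 21000 Pa, q̄ = 0.0015 kg/kg → 0.0015 × 21000 / 9.8 = 3.21 mm
PW = 25.93 + 6.94 + 3.21 = 36.08 ≈ 36.1 mm.
Rainfall = ε × PW = 0.34 × 36.1 = 12.3 mm.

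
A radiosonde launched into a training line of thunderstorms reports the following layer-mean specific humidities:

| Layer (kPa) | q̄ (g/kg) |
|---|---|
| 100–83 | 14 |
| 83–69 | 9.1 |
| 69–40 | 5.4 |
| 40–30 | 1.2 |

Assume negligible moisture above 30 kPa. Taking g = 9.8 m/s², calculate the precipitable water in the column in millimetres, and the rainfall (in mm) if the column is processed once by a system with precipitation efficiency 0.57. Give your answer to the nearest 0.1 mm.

Precipitable water is the column-integrated vapour mass per unit area: PW = (1/g) Σ q̄ Δp, with q in kg/kg and Δp in Pa (1 kg/m² of water = 1 mm).
Layer 100–83 kPa: Δp = 170 hPa = 17000 Pa, q̄ = 0.014 kg/kg → 0.014 × 17000 / 9.8 = 24.29 mm
Layer 83–69 kPa: Δp = 140 hPa = 14000 Pa, q̄ = 0.0091 kg/kg → 0.0091 × 14000 / 9.8 = 13.00 mm
Layer 69–40 kPa: Δp = 290 hPa = 29000 Pa, q̄ = 0.0054 kg/kg → 0.0054 × 29000 / 9.8 = 15.98 mm
Layer 40–30 kPa: Δp = 100 hPa = 10000 Pa, q̄ = 0.0012 kg/kg → 0.0012 × 10000 / 9.8 = 1.22 mm
PW = 24.29 + 13.00 + 15.98 + 1.22 = 54.49 ≈ 54.5 mm.
Rainfall = ε × PW = 0.57 × 54.5 = 31.1 mm.

PW ≈ 54.5 mm; rainfall ≈ 31.1 mm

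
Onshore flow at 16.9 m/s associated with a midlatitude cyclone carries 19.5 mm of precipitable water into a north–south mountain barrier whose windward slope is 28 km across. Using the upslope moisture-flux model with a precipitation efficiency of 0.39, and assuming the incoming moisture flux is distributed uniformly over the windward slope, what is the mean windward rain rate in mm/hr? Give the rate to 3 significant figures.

Incoming column moisture flux per unit ridge length: F = V × PW = 16.9 × 19.5 = 329.55 mm·m/s.
Spread over the 28 km slope with efficiency ε = 0.39: R = ε·F/W = 0.39 × 329.55 / 28000 m = 4.590e-03 mm/s.
R = 4.590e-03 × 3600 = 16.5 mm/hr.

R ≈ 16.5 mm/hr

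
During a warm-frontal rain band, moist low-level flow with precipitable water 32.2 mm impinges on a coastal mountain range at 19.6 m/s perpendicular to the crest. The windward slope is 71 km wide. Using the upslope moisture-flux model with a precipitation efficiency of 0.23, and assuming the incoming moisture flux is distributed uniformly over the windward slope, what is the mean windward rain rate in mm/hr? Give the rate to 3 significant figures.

R ≈ 7.36 mm/hr

Incoming column moisture flux per unit ridge length: F = V × PW = 19.6 × 32.2 = 631.12 mm·m/s.
Spread over the 71 km slope with efficiency ε = 0.23: R = ε·F/W = 0.23 × 631.12 / 71000 m = 2.044e-03 mm/s.
R = 2.044e-03 × 3600 = 7.36 mm/hr.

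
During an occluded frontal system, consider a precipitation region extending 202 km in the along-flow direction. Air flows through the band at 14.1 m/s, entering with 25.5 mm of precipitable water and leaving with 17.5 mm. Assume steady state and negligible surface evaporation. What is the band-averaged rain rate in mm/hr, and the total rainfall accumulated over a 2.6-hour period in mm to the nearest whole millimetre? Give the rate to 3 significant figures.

R ≈ 2.01 mm/hr; total ≈ 5 mm

Column moisture flux per unit crosswind length is F = V × PW.
Inflow: F_in = 14.1 × 25.5 = 359.55 mm·m/s
Outflow: F_out = 14.1 × 17.5 = 246.75 mm·m/s
Steady-state rate R = (F_in − F_out)/L = (359.55 − 246.75) / 202000 m = 5.584e-04 mm/s.
R = 5.584e-04 × 3600 = 2.01 mm/hr.
Over 2.6 h: total = 2.01 × 2.6 = 5.226 ≈ 5 mm.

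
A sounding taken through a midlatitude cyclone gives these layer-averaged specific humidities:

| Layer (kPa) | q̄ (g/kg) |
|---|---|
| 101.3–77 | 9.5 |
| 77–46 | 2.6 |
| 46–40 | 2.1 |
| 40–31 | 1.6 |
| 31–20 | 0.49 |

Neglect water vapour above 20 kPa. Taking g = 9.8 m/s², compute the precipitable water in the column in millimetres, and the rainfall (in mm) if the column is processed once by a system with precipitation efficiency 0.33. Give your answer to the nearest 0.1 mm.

Precipitable water is the column-integrated vapour mass per unit area: PW = (1/g) Σ q̄ Δp, with q in kg/kg and Δp in Pa (1 kg/m² of water = 1 mm).
Layer 101.3–77 kPa: Δp = 243 hPa = 24300 Pa, q̄ = 0.0095 kg/kg → 0.0095 × 24300 / 9.8 = 23.56 mm
Layer 77–46 kPa: Δp = 310 hPa = 31000 Pa, q̄ = 0.0026 kg/kg → 0.0026 × 31000 / 9.8 = 8.22 mm
Layer 46–40 kPa: Δp = 60 hPa = 6000 Pa, q̄ = 0.0021 kg/kg → 0.0021 × 6000 / 9.8 = 1.29 mm
Layer 40–31 kPa: Δp = 90 hPa = 9000 Pa, q̄ = 0.0016 kg/kg → 0.0016 × 9000 / 9.8 = 1.47 mm
Layer 31–20 kPa: Δp = 110 hPa = 11000 Pa, q̄ = 0.00049 kg/kg → 0.00049 × 11000 / 9.8 = 0.55 mm
PW = 23.56 + 8.22 + 1.29 + 1.47 + 0.55 = 35.09 ≈ 35.1 mm.
Rainfall = ε × PW = 0.33 × 35.1 = 11.6 mm.

PW ≈ 35.1 mm; rainfall ≈ 11.6 mm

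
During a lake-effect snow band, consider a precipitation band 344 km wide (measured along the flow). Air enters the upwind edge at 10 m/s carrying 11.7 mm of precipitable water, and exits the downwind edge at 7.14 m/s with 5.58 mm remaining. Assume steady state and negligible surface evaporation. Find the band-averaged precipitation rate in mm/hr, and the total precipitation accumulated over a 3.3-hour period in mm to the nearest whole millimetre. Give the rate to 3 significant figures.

Column moisture flux per unit crosswind length is F = V × PW.
Inflow: F_in = 10 × 11.7 = 117 mm·m/s
Outflow: F_out = 7.14 × 5.58 = 39.8412 mm·m/s
Steady-state rate R = (F_in − F_out)/L = (117 − 39.8412) / 344000 m = 2.243e-04 mm/s.
R = 2.243e-04 × 3600 = 0.807 mm/hr.
Over 3.3 h: total = 0.807 × 3.3 = 2.6631 ≈ 3 mm.

R ≈ 0.807 mm/hr; total ≈ 3 mm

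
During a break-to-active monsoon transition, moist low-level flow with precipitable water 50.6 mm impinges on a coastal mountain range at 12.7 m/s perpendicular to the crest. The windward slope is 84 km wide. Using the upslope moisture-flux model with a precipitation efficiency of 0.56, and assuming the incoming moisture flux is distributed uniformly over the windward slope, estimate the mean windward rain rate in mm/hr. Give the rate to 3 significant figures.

R ≈ 15.4 mm/hr

Incoming column moisture flux per unit ridge length: F = V × PW = 12.7 × 50.6 = 642.62 mm·m/s.
Spread over the 84 km slope with efficiency ε = 0.56: R = ε·F/W = 0.56 × 642.62 / 84000 m = 4.284e-03 mm/s.
R = 4.284e-03 × 3600 = 15.4 mm/hr.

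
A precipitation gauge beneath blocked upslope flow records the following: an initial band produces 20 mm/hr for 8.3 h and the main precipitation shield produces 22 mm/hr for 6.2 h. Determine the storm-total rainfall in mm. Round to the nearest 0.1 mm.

Total = Σ Rᵢ Δtᵢ = 20 × 8.3 + 22 × 6.2
      = 166 + 136.4 = 302.4 mm.

total ≈ 302.4 mm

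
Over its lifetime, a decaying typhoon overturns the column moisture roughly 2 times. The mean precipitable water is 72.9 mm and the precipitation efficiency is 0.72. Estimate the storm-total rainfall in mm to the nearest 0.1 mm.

Each cycle deposits ε × PW = 0.72 × 72.9 = 52.488 mm.
Over 2 cycles: 2 × 52.488 = 105.0 mm.

rainfall ≈ 105.0 mm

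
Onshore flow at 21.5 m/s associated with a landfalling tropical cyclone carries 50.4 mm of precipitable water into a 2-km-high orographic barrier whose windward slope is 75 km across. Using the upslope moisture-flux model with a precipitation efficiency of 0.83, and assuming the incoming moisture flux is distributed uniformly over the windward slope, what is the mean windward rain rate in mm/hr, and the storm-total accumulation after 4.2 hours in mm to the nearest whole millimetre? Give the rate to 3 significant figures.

Incoming column moisture flux per unit ridge length: F = V × PW = 21.5 × 50.4 = 1083.6 mm·m/s.
Spread over the 75 km slope with efficiency ε = 0.83: R = ε·F/W = 0.83 × 1083.6 / 75000 m = 1.199e-02 mm/s.
R = 1.199e-02 × 3600 = 43.2 mm/hr.
Over 4.2 h: total = 43.2 × 4.2 = 181.44 ≈ 181 mm.

R ≈ 43.2 mm/hr; total ≈ 181 mm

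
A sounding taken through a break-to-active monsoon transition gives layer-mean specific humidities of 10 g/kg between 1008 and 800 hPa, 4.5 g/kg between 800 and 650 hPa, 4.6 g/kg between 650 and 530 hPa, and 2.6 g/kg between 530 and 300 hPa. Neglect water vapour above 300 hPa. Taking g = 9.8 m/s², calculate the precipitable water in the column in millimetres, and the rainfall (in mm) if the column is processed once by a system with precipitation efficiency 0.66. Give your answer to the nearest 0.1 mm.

PW ≈ 39.8 mm; rainfall ≈ 26.3 mm

Precipitable water is the column-integrated vapour mass per unit area: PW = (1/g) Σ q̄ Δp, with q in kg/kg and Δp in Pa (1 kg/m² of water = 1 mm).
Layer 1008–800 hPa: Δp = 208 hPa = 20800 Pa, q̄ = 0.01 kg/kg → 0.01 × 20800 / 9.8 = 21.22 mm
Layer 800–650 hPa: Δp = 150 hPa = 15000 Pa, q̄ = 0.0045 kg/kg → 0.0045 × 15000 / 9.8 = 6.89 mm
Layer 650–530 hPa: Δp = 120 hPa = 12000 Pa, q̄ = 0.0046 kg/kg → 0.0046 × 12000 / 9.8 = 5.63 mm
Layer 530–300 hPa: Δp = 230 hPa = 23000 Pa, q̄ = 0.0026 kg/kg → 0.0026 × 23000 / 9.8 = 6.10 mm
PW = 21.22 + 6.89 + 5.63 + 6.10 = 39.84 ≈ 39.8 mm.
Rainfall = ε × PW = 0.66 × 39.8 = 26.3 mm.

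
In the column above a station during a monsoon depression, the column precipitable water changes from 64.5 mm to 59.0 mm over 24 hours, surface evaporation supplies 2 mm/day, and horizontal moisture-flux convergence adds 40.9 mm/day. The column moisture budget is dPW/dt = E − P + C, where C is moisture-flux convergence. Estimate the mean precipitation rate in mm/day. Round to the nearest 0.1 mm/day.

P ≈ 48.4 mm/day

dPW/dt = (59.0 − 64.5) mm / (24/24 day) = -5.500 mm/day.
P = E + C − dPW/dt = 2 + (40.9) − (-5.500) = 48.4 mm/day.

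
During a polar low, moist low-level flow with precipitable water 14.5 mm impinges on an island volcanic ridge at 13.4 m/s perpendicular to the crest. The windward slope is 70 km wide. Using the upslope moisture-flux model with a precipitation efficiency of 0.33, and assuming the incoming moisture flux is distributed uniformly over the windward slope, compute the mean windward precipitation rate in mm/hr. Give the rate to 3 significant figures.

Incoming column moisture flux per unit ridge length: F = V × PW = 13.4 × 14.5 = 194.3 mm·m/s.
Spread over the 70 km slope with efficiency ε = 0.33: R = ε·F/W = 0.33 × 194.3 / 70000 m = 9.160e-04 mm/s.
R = 9.160e-04 × 3600 = 3.30 mm/hr.

R ≈ 3.30 mm/hr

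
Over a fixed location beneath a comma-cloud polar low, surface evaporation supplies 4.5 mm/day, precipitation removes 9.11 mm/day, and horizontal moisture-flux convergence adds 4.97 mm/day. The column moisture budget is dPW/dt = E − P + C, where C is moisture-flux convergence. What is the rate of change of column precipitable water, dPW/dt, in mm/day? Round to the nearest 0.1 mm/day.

dPW/dt = E − P + C = 4.5 − 9.11 + (4.97) = 0.4 mm/day.

dPW/dt ≈ 0.4 mm/day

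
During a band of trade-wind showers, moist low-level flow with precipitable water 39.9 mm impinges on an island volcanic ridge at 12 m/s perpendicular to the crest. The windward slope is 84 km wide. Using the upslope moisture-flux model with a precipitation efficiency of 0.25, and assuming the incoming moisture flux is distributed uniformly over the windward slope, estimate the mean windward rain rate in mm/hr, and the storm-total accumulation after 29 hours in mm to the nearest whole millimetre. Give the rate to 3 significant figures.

R ≈ 5.13 mm/hr; total ≈ 149 mm

Incoming column moisture flux per unit ridge length: F = V × PW = 12 × 39.9 = 478.8 mm·m/s.
Spread over the 84 km slope with efficiency ε = 0.25: R = ε·F/W = 0.25 × 478.8 / 84000 m = 1.425e-03 mm/s.
R = 1.425e-03 × 3600 = 5.13 mm/hr.
Over 29 h: total = 5.13 × 29 = 148.77 ≈ 149 mm.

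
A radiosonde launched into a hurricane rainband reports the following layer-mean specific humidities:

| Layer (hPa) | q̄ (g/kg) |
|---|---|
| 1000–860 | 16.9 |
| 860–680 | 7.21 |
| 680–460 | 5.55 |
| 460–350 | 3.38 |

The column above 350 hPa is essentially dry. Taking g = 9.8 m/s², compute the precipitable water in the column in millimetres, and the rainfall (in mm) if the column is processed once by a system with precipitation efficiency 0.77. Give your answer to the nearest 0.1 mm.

PW ≈ 53.6 mm; rainfall ≈ 41.3 mm

Precipitable water is the column-integrated vapour mass per unit area: PW = (1/g) Σ q̄ Δp, with q in kg/kg and Δp in Pa (1 kg/m² of water = 1 mm).
Layer 1000–860 hPa: Δp = 140 hPa = 14000 Pa, q̄ = 0.0169 kg/kg → 0.0169 × 14000 / 9.8 = 24.14 mm
Layer 860–680 hPa: Δp = 180 hPa = 18000 Pa, q̄ = 0.00721 kg/kg → 0.00721 × 18000 / 9.8 = 13.24 mm
Layer 680–460 hPa: Δp = 220 hPa = 22000 Pa, q̄ = 0.00555 kg/kg → 0.00555 × 22000 / 9.8 = 12.46 mm
Layer 460–350 hPa: Δp = 110 hPa = 11000 Pa, q̄ = 0.00338 kg/kg → 0.00338 × 11000 / 9.8 = 3.79 mm
PW = 24.14 + 13.24 + 12.46 + 3.79 = 53.63 ≈ 53.6 mm.
Rainfall = ε × PW = 0.77 × 53.6 = 41.3 mm.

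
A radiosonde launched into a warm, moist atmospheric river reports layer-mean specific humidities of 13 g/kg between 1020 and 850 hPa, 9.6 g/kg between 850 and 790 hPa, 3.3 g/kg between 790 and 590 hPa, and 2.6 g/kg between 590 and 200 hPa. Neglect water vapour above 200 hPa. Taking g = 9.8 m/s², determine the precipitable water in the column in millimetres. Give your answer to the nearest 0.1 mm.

PW ≈ 45.5 mm

Precipitable water is the column-integrated vapour mass per unit area: PW = (1/g) Σ q̄ Δp, with q in kg/kg and Δp in Pa (1 kg/m² of water = 1 mm).
Layer 1020–850 hPa: Δp = 170 hPa = 17000 Pa, q̄ = 0.013 kg/kg → 0.013 × 17000 / 9.8 = 22.55 mm
Layer 850–790 hPa: Δp = 60 hPa = 6000 Pa, q̄ = 0.0096 kg/kg → 0.0096 × 6000 / 9.8 = 5.88 mm
Layer 790–590 hPa: Δp = 200 hPa = 20000 Pa, q̄ = 0.0033 kg/kg → 0.0033 × 20000 / 9.8 = 6.73 mm
Layer 590–200 hPa: Δp = 390 hPa = 39000 Pa, q̄ = 0.0026 kg/kg → 0.0026 × 39000 / 9.8 = 10.35 mm
PW = 22.55 + 5.88 + 6.73 + 10.35 = 45.51 ≈ 45.5 mm.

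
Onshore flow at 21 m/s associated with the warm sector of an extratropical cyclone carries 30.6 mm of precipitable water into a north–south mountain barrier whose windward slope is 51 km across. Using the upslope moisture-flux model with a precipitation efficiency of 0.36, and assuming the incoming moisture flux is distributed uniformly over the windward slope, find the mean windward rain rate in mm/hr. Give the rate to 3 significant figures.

Incoming column moisture flux per unit ridge length: F = V × PW = 21 × 30.6 = 642.6 mm·m/s.
Spread over the 51 km slope with efficiency ε = 0.36: R = ε·F/W = 0.36 × 642.6 / 51000 m = 4.536e-03 mm/s.
R = 4.536e-03 × 3600 = 16.3 mm/hr.

R ≈ 16.3 mm/hr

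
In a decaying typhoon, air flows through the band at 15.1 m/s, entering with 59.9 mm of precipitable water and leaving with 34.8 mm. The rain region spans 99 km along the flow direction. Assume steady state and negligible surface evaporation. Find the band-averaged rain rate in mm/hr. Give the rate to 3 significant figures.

Column moisture flux per unit crosswind length is F = V × PW.
Inflow: F_in = 15.1 × 59.9 = 904.49 mm·m/s
Outflow: F_out = 15.1 × 34.8 = 525.48 mm·m/s
Steady-state rate R = (F_in − F_out)/L = (904.49 − 525.48) / 99000 m = 3.828e-03 mm/s.
R = 3.828e-03 × 3600 = 13.8 mm/hr.

R ≈ 13.8 mm/hr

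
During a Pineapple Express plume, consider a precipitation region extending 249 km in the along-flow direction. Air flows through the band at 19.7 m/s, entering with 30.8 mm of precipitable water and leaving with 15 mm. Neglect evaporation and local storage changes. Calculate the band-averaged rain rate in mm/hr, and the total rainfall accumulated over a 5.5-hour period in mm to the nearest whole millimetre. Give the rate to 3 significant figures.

R ≈ 4.50 mm/hr; total ≈ 25 mm

Column moisture flux per unit crosswind length is F = V × PW.
Inflow: F_in = 19.7 × 30.8 = 606.76 mm·m/s
Outflow: F_out = 19.7 × 15 = 295.5 mm·m/s
Steady-state rate R = (F_in − F_out)/L = (606.76 − 295.5) / 249000 m = 1.250e-03 mm/s.
R = 1.250e-03 × 3600 = 4.50 mm/hr.
Over 5.5 h: total = 4.50 × 5.5 = 24.75 ≈ 25 mm.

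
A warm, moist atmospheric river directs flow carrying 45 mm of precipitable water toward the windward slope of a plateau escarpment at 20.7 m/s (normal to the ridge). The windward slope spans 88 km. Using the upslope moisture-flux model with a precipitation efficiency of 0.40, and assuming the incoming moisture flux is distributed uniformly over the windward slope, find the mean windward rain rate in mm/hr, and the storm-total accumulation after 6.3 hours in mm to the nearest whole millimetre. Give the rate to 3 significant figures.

R ≈ 15.2 mm/hr; total ≈ 96 mm

Incoming column moisture flux per unit ridge length: F = V × PW = 20.7 × 45 = 931.5 mm·m/s.
Spread over the 88 km slope with efficiency ε = 0.40: R = ε·F/W = 0.40 × 931.5 / 88000 m = 4.234e-03 mm/s.
R = 4.234e-03 × 3600 = 15.2 mm/hr.
Over 6.3 h: total = 15.2 × 6.3 = 95.76 ≈ 96 mm.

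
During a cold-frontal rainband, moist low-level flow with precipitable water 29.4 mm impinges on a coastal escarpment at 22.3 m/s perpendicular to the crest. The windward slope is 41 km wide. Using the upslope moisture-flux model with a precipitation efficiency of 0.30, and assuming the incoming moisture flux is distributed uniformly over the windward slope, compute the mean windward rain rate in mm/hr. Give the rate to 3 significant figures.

R ≈ 17.3 mm/hr

Incoming column moisture flux per unit ridge length: F = V × PW = 22.3 × 29.4 = 655.62 mm·m/s.
Spread over the 41 km slope with efficiency ε = 0.30: R = ε·F/W = 0.30 × 655.62 / 41000 m = 4.797e-03 mm/s.
R = 4.797e-03 × 3600 = 17.3 mm/hr.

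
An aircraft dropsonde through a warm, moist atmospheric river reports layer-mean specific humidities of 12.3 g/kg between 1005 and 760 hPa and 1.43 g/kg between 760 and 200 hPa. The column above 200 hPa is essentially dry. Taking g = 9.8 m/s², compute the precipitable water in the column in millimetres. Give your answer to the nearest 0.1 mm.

Precipitable water is the column-integrated vapour mass per unit area: PW = (1/g) Σ q̄ Δp, with q in kg/kg and Δp in Pa (1 kg/m² of water = 1 mm).
Layer 1005–760 hPa: Δp = 245 hPa = 24500 Pa, q̄ = 0.0123 kg/kg → 0.0123 × 24500 / 9.8 = 30.75 mm
Layer 760–200 hPa: Δp = 560 hPa = 56000 Pa, q̄ = 0.00143 kg/kg → 0.00143 × 56000 / 9.8 = 8.17 mm
PW = 30.75 + 8.17 = 38.92 ≈ 38.9 mm.

PW ≈ 38.9 mm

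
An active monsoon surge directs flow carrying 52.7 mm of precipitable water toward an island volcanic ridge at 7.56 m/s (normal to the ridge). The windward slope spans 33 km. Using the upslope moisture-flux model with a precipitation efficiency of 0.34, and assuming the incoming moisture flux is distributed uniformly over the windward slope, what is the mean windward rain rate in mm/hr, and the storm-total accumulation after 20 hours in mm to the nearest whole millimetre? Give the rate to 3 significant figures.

R ≈ 14.8 mm/hr; total ≈ 296 mm

Incoming column moisture flux per unit ridge length: F = V × PW = 7.56 × 52.7 = 398.412 mm·m/s.
Spread over the 33 km slope with efficiency ε = 0.34: R = ε·F/W = 0.34 × 398.412 / 33000 m = 4.105e-03 mm/s.
R = 4.105e-03 × 3600 = 14.8 mm/hr.
Over 20 h: total = 14.8 × 20 = 296 mm.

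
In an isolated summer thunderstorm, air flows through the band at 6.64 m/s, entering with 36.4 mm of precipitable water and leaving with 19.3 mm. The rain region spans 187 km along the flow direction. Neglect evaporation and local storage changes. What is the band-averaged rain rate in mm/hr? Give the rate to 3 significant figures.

R ≈ 2.19 mm/hr

Column moisture flux per unit crosswind length is F = V × PW.
Inflow: F_in = 6.64 × 36.4 = 241.696 mm·m/s
Outflow: F_out = 6.64 × 19.3 = 128.152 mm·m/s
Steady-state rate R = (F_in − F_out)/L = (241.696 − 128.152) / 187000 m = 6.072e-04 mm/s.
R = 6.072e-04 × 3600 = 2.19 mm/hr.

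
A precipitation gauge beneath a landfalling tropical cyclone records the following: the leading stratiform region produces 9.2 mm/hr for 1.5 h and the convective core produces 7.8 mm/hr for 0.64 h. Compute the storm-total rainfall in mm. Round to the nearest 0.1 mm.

Total = Σ Rᵢ Δtᵢ = 9.2 × 1.5 + 7.8 × 0.64
      = 13.8 + 4.992 = 18.8 mm.

total ≈ 18.8 mm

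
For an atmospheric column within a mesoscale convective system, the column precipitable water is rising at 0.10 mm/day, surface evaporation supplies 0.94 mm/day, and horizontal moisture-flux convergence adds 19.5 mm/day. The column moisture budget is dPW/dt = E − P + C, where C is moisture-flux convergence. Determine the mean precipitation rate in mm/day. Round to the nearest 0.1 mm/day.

P ≈ 20.3 mm/day

dPW/dt = +0.10 mm/day.
P = E + C − dPW/dt = 0.94 + (19.5) − (+0.10) = 20.3 mm/day.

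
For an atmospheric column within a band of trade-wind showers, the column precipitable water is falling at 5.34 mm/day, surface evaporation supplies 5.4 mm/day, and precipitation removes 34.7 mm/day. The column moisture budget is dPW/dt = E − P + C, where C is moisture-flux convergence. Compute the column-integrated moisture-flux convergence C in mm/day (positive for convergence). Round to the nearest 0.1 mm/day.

dPW/dt = -5.34 mm/day.
C = dPW/dt − E + P = (-5.34) − 5.4 + 34.7 = 24.0 mm/day.

C ≈ 24.0 mm/day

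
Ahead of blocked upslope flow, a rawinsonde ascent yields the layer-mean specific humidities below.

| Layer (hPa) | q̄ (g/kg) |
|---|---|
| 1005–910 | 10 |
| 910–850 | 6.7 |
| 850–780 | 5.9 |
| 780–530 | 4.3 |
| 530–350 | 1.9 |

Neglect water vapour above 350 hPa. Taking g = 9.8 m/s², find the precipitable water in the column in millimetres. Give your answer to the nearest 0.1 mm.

Precipitable water is the column-integrated vapour mass per unit area: PW = (1/g) Σ q̄ Δp, with q in kg/kg and Δp in Pa (1 kg/m² of water = 1 mm).
Layer 1005–910 hPa: Δp = 95 hPa = 9500 Pa, q̄ = 0.01 kg/kg → 0.01 × 9500 / 9.8 = 9.69 mm
Layer 910–850 hPa: Δp = 60 hPa = 6000 Pa, q̄ = 0.0067 kg/kg → 0.0067 × 6000 / 9.8 = 4.10 mm
Layer 850–780 hPa: Δp = 70 hPa = 7000 Pa, q̄ = 0.0059 kg/kg → 0.0059 × 7000 / 9.8 = 4.21 mm
Layer 780–530 hPa: Δp = 250 hPa = 25000 Pa, q̄ = 0.0043 kg/kg → 0.0043 × 25000 / 9.8 = 10.97 mm
Layer 530–350 hPa: Δp = 180 hPa = 18000 Pa, q̄ = 0.0019 kg/kg → 0.0019 × 18000 / 9.8 = 3.49 mm
PW = 9.69 + 4.10 + 4.21 + 10.97 + 3.49 = 32.46 ≈ 32.5 mm.

PW ≈ 32.5 mm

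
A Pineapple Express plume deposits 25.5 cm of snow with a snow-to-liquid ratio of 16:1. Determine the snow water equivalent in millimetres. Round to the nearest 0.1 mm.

SWE = snow depth / ratio = 25.5 cm / 16 = 1.594 cm = 15.9 mm.

SWE ≈ 15.9 mm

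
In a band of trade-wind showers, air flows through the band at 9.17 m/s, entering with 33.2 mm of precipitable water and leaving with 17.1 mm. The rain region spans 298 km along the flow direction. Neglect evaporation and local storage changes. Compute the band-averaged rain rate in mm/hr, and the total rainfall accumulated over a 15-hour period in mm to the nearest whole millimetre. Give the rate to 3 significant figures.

R ≈ 1.78 mm/hr; total ≈ 27 mm

Column moisture flux per unit crosswind length is F = V × PW.
Inflow: F_in = 9.17 × 33.2 = 304.444 mm·m/s
Outflow: F_out = 9.17 × 17.1 = 156.807 mm·m/s
Steady-state rate R = (F_in − F_out)/L = (304.444 − 156.807) / 298000 m = 4.954e-04 mm/s.
R = 4.954e-04 × 3600 = 1.78 mm/hr.
Over 15 h: total = 1.78 × 15 = 26.7 ≈ 27 mm.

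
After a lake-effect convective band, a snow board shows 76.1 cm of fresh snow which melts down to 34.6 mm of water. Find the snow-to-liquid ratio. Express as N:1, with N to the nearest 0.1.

ratio ≈ 22.0

Ratio = snow depth / SWE = 761 mm / 34.6 mm = 22.0, i.e. 22.0:1.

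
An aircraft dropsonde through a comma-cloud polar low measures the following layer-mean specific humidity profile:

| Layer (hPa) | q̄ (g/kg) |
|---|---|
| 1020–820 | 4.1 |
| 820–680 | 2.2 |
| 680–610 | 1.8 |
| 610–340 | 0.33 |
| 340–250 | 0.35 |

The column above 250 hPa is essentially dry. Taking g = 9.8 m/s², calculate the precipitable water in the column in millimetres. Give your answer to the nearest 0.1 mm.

Precipitable water is the column-integrated vapour mass per unit area: PW = (1/g) Σ q̄ Δp, with q in kg/kg and Δp in Pa (1 kg/m² of water = 1 mm).
Layer 1020–820 hPa: Δp = 200 hPa = 20000 Pa, q̄ = 0.0041 kg/kg → 0.0041 × 20000 / 9.8 = 8.37 mm
Layer 820–680 hPa: Δp = 140 hPa = 14000 Pa, q̄ = 0.0022 kg/kg → 0.0022 × 14000 / 9.8 = 3.14 mm
Layer 680–610 hPa: Δp = 70 hPa = 7000 Pa, q̄ = 0.0018 kg/kg → 0.0018 × 7000 / 9.8 = 1.29 mm
Layer 610–340 hPa: Δp = 270 hPa = 27000 Pa, q̄ = 0.00033 kg/kg → 0.00033 × 27000 / 9.8 = 0.91 mm
Layer 340–250 hPa: Δp = 90 hPa = 9000 Pa, q̄ = 0.00035 kg/kg → 0.00035 × 9000 / 9.8 = 0.32 mm
PW = 8.37 + 3.14 + 1.29 + 0.91 + 0.32 = 14.03 ≈ 14.0 mm.

PW ≈ 14.0 mm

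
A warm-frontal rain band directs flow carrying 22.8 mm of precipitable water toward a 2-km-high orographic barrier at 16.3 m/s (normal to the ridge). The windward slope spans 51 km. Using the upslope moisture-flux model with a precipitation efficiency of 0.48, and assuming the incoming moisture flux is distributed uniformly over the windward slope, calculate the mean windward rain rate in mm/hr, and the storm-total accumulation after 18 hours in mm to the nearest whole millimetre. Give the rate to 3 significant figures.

R ≈ 12.6 mm/hr; total ≈ 227 mm

Incoming column moisture flux per unit ridge length: F = V × PW = 16.3 × 22.8 = 371.64 mm·m/s.
Spread over the 51 km slope with efficiency ε = 0.48: R = ε·F/W = 0.48 × 371.64 / 51000 m = 3.498e-03 mm/s.
R = 3.498e-03 × 3600 = 12.6 mm/hr.
Over 18 h: total = 12.6 × 18 = 226.8 ≈ 227 mm.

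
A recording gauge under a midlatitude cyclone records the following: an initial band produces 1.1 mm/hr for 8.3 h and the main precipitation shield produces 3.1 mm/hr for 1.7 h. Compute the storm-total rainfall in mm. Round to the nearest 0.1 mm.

Total = Σ Rᵢ Δtᵢ = 1.1 × 8.3 + 3.1 × 1.7
      = 9.13 + 5.27 = 14.4 mm.

total ≈ 14.4 mm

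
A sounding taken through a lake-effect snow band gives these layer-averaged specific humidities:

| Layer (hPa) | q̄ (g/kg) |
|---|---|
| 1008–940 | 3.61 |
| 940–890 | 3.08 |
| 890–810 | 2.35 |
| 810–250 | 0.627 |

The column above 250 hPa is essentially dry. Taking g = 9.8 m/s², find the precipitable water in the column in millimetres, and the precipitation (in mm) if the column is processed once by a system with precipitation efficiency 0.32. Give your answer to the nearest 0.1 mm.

Precipitable water is the column-integrated vapour mass per unit area: PW = (1/g) Σ q̄ Δp, with q in kg/kg and Δp in Pa (1 kg/m² of water = 1 mm).
Layer 1008–940 hPa: Δp = 68 hPa = 6800 Pa, q̄ = 0.00361 kg/kg → 0.00361 × 6800 / 9.8 = 2.50 mm
Layer 940–890 hPa: Δp = 50 hPa = 5000 Pa, q̄ = 0.00308 kg/kg → 0.00308 × 5000 / 9.8 = 1.57 mm
Layer 890–810 hPa: Δp = 80 hPa = 8000 Pa, q̄ = 0.00235 kg/kg → 0.00235 × 8000 / 9.8 = 1.92 mm
Layer 810–250 hPa: Δp = 560 hPa = 56000 Pa, q̄ = 0.000627 kg/kg → 0.000627 × 56000 / 9.8 = 3.58 mm
PW = 2.50 + 1.57 + 1.92 + 3.58 = 9.57 ≈ 9.6 mm.
Precipitation = ε × PW = 0.32 × 9.6 = 3.1 mm.

PW ≈ 9.6 mm; precipitation ≈ 3.1 mm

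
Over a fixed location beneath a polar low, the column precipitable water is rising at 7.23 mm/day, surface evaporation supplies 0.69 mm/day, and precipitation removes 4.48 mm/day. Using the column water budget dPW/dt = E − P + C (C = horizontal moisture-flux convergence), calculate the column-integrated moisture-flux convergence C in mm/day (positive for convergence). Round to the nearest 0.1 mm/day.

C ≈ 11.0 mm/day

dPW/dt = +7.23 mm/day.
C = dPW/dt − E + P = (+7.23) − 0.69 + 4.48 = 11.0 mm/day.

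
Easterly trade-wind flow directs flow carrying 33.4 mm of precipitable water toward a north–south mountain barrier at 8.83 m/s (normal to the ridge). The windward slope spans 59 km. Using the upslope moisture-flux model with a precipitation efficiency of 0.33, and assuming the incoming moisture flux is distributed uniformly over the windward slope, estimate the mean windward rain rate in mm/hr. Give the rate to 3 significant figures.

R ≈ 5.94 mm/hr

Incoming column moisture flux per unit ridge length: F = V × PW = 8.83 × 33.4 = 294.922 mm·m/s.
Spread over the 59 km slope with efficiency ε = 0.33: R = ε·F/W = 0.33 × 294.922 / 59000 m = 1.650e-03 mm/s.
R = 1.650e-03 × 3600 = 5.94 mm/hr.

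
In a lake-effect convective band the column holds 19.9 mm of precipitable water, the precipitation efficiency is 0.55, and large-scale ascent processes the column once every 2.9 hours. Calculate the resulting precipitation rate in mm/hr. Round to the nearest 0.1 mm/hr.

R ≈ 3.8 mm/hr

Each overturning extracts ε × PW = 0.55 × 19.9 = 10.945 mm.
Rate = ε·PW / τ = 10.945 / 2.9 h = 3.8 mm/hr.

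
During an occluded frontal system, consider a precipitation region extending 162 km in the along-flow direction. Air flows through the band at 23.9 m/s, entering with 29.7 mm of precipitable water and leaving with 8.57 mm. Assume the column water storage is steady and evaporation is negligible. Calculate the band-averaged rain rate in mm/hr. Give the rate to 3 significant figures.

Column moisture flux per unit crosswind length is F = V × PW.
Inflow: F_in = 23.9 × 29.7 = 709.83 mm·m/s
Outflow: F_out = 23.9 × 8.57 = 204.823 mm·m/s
Steady-state rate R = (F_in − F_out)/L = (709.83 − 204.823) / 162000 m = 3.117e-03 mm/s.
R = 3.117e-03 × 3600 = 11.2 mm/hr.

R ≈ 11.2 mm/hr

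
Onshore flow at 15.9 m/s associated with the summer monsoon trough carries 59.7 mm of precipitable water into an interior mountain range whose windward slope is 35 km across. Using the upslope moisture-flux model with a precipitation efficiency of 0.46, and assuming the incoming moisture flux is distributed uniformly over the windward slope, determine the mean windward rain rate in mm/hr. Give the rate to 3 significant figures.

Incoming column moisture flux per unit ridge length: F = V × PW = 15.9 × 59.7 = 949.23 mm·m/s.
Spread over the 35 km slope with efficiency ε = 0.46: R = ε·F/W = 0.46 × 949.23 / 35000 m = 1.248e-02 mm/s.
R = 1.248e-02 × 3600 = 44.9 mm/hr.

R ≈ 44.9 mm/hr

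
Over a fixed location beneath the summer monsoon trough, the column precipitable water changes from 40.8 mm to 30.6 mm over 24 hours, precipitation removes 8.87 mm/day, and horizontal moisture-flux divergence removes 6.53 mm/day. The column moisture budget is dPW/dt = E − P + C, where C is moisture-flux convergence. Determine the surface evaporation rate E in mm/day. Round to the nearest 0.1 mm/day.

dPW/dt = (30.6 − 40.8) mm / (24/24 day) = -10.200 mm/day.
E = dPW/dt + P − C = (-10.200) + 8.87 − (-6.53) = 5.2 mm/day.

E ≈ 5.2 mm/day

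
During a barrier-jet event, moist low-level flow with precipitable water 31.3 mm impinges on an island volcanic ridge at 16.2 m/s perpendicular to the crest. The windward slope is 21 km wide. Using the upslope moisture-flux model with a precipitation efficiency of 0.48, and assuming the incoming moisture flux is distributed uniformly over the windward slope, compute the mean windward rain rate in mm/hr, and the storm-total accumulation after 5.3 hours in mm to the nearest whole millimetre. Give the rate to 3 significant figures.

R ≈ 41.7 mm/hr; total ≈ 221 mm

Incoming column moisture flux per unit ridge length: F = V × PW = 16.2 × 31.3 = 507.06 mm·m/s.
Spread over the 21 km slope with efficiency ε = 0.48: R = ε·F/W = 0.48 × 507.06 / 21000 m = 1.159e-02 mm/s.
R = 1.159e-02 × 3600 = 41.7 mm/hr.
Over 5.3 h: total = 41.7 × 5.3 = 221.01 ≈ 221 mm.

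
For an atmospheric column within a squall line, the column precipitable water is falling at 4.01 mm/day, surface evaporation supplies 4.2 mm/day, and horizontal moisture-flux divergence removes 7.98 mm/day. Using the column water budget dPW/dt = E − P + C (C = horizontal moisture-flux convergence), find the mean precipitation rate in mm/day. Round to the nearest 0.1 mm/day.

dPW/dt = -4.01 mm/day.
P = E + C − dPW/dt = 4.2 + (-7.98) − (-4.01) = 0.2 mm/day.

P ≈ 0.2 mm/day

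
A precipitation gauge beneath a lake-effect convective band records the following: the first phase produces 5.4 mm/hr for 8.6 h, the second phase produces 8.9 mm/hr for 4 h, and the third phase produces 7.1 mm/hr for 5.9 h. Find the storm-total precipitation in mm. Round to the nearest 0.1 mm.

Total = Σ Rᵢ Δtᵢ = 5.4 × 8.6 + 8.9 × 4 + 7.1 × 5.9
      = 46.44 + 35.6 + 41.89 = 123.9 mm.

total ≈ 123.9 mm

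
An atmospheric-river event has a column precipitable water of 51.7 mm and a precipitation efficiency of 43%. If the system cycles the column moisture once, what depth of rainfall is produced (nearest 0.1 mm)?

Rainfall = ε × PW = 0.43 × 51.7 = 22.2 mm.

rainfall ≈ 22.2 mm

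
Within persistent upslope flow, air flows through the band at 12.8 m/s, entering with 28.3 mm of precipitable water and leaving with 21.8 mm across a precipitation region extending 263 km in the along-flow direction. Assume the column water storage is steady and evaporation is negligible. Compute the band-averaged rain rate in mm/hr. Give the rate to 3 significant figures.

R ≈ 1.14 mm/hr

Column moisture flux per unit crosswind length is F = V × PW.
Inflow: F_in = 12.8 × 28.3 = 362.24 mm·m/s
Outflow: F_out = 12.8 × 21.8 = 279.04 mm·m/s
Steady-state rate R = (F_in − F_out)/L = (362.24 − 279.04) / 263000 m = 3.163e-04 mm/s.
R = 3.163e-04 × 3600 = 1.14 mm/hr.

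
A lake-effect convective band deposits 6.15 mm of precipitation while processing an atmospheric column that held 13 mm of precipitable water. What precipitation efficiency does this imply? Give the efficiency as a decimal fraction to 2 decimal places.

ε = precipitation / PW = 6.15 / 13 = 0.47.

ε ≈ 0.47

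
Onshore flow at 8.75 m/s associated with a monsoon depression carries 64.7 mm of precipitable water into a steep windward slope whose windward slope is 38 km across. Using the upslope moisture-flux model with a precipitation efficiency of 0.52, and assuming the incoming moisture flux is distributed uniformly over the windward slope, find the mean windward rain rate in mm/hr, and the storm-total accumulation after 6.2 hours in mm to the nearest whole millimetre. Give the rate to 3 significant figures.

R ≈ 27.9 mm/hr; total ≈ 173 mm

Incoming column moisture flux per unit ridge length: F = V × PW = 8.75 × 64.7 = 566.125 mm·m/s.
Spread over the 38 km slope with efficiency ε = 0.52: R = ε·F/W = 0.52 × 566.125 / 38000 m = 7.747e-03 mm/s.
R = 7.747e-03 × 3600 = 27.9 mm/hr.
Over 6.2 h: total = 27.9 × 6.2 = 172.98 ≈ 173 mm.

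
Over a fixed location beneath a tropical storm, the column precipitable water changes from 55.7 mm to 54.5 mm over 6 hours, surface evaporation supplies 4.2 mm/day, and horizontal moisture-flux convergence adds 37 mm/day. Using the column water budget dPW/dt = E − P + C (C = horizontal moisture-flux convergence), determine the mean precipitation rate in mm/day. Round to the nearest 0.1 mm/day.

dPW/dt = (54.5 − 55.7) mm / (6/24 day) = -4.800 mm/day.
P = E + C − dPW/dt = 4.2 + (37) − (-4.800) = 46.0 mm/day.

P ≈ 46.0 mm/day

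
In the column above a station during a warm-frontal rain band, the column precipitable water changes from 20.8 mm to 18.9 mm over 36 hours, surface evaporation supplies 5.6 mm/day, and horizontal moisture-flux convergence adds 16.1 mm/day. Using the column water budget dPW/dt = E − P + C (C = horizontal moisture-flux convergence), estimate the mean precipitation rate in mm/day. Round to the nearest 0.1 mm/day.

P ≈ 23.0 mm/day

dPW/dt = (18.9 − 20.8) mm / (36/24 day) = -1.267 mm/day.
P = E + C − dPW/dt = 5.6 + (16.1) − (-1.267) = 23.0 mm/day.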